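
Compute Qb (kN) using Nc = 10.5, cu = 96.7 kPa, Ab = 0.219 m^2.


Result: 222.36 kN

Derivation:
Using Qb = Nc * cu * Ab
Qb = 10.5 * 96.7 * 0.219
Qb = 222.36 kN


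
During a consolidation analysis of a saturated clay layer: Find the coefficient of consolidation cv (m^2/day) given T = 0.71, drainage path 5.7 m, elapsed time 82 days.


Using cv = T * H_dr^2 / t
H_dr^2 = 5.7^2 = 32.49
cv = 0.71 * 32.49 / 82
cv = 0.28132 m^2/day


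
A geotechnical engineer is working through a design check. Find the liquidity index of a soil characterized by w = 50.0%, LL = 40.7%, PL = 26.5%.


First compute the plasticity index:
PI = LL - PL = 40.7 - 26.5 = 14.2
Then compute the liquidity index:
LI = (w - PL) / PI
LI = (50.0 - 26.5) / 14.2
LI = 1.655


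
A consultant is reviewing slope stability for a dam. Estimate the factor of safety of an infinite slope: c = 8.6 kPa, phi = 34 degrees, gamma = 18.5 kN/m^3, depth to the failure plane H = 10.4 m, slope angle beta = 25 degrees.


Result: 1.563

Derivation:
Using Fs = c / (gamma*H*sin(beta)*cos(beta)) + tan(phi)/tan(beta)
Cohesion contribution = 8.6 / (18.5*10.4*sin(25)*cos(25))
Cohesion contribution = 0.1167
Friction contribution = tan(34)/tan(25) = 1.44649
Fs = 0.1167 + 1.44649
Fs = 1.563


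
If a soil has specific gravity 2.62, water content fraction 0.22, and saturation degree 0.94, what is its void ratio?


Result: 0.6132

Derivation:
Using the relation e = Gs * w / S
e = 2.62 * 0.22 / 0.94
e = 0.6132


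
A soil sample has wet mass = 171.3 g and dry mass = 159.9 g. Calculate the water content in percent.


Using w = (m_wet - m_dry) / m_dry * 100
m_wet - m_dry = 171.3 - 159.9 = 11.4 g
w = 11.4 / 159.9 * 100
w = 7.13 %


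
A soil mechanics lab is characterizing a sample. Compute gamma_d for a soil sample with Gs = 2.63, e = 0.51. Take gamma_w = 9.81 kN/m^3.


Using gamma_d = Gs * gamma_w / (1 + e)
gamma_d = 2.63 * 9.81 / (1 + 0.51)
gamma_d = 2.63 * 9.81 / 1.51
gamma_d = 17.086 kN/m^3


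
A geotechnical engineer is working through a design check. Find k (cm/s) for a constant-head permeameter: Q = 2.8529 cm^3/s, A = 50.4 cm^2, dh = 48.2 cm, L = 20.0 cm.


Result: 0.023488 cm/s

Derivation:
Compute hydraulic gradient:
i = dh / L = 48.2 / 20.0 = 2.41
Then apply Darcy's law:
k = Q / (A * i)
k = 2.8529 / (50.4 * 2.41)
k = 2.8529 / 121.464
k = 0.023488 cm/s


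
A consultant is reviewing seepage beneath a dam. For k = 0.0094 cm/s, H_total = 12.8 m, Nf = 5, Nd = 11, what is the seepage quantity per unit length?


Convert k to m/s for unit consistency with H:
k = 0.0094 cm/s = 0.0094 / 100 m/s = 9.4e-05 m/s
Using q = k * H * Nf / Nd
Nf / Nd = 5 / 11 = 0.4545
q = 9.4e-05 * 12.8 * 0.4545
q = 0.0005469 m^3/s per m


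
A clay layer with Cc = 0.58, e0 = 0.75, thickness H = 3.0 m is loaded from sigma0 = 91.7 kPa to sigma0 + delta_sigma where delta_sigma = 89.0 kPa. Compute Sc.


Using Sc = Cc * H / (1 + e0) * log10((sigma0 + delta_sigma) / sigma0)
Stress ratio = (91.7 + 89.0) / 91.7 = 1.97056
log10(1.97056) = 0.294589
Cc * H / (1 + e0) = 0.58 * 3.0 / (1 + 0.75) = 0.994286
Sc = 0.994286 * 0.294589
Sc = 0.2929 m


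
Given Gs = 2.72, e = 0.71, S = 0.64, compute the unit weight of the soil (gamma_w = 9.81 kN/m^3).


Using gamma = gamma_w * (Gs + S*e) / (1 + e)
Numerator: Gs + S*e = 2.72 + 0.64*0.71 = 3.1744
Denominator: 1 + e = 1 + 0.71 = 1.71
gamma = 9.81 * 3.1744 / 1.71
gamma = 18.211 kN/m^3


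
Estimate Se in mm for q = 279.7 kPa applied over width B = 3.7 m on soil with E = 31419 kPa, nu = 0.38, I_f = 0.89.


Using Se = q * B * (1 - nu^2) * I_f / E
1 - nu^2 = 1 - 0.38^2 = 0.8556
Se = 279.7 * 3.7 * 0.8556 * 0.89 / 31419
Se = 0.025082 m
Convert to mm: Se = 0.025082 * 1000 = 25.082 mm


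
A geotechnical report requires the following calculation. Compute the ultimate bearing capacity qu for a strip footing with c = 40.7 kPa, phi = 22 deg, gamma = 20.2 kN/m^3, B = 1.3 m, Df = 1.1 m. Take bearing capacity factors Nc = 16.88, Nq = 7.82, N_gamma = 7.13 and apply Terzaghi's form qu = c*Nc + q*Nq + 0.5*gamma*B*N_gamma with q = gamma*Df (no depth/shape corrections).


Compute qu = c*Nc + gamma*Df*Nq + 0.5*gamma*B*N_gamma
Term 1: 40.7 * 16.88 = 687.016
Term 2: 20.2 * 1.1 * 7.82 = 173.7604
Term 3: 0.5 * 20.2 * 1.3 * 7.13 = 93.6169
qu = 687.016 + 173.7604 + 93.6169
qu = 954.39 kPa


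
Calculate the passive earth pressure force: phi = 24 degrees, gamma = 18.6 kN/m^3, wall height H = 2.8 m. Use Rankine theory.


Compute passive earth pressure coefficient:
Kp = tan^2(45 + phi/2) = tan^2(57.0) = 2.371184
Compute passive force:
Pp = 0.5 * Kp * gamma * H^2
Pp = 0.5 * 2.371184 * 18.6 * 2.8^2
Pp = 172.89 kN/m


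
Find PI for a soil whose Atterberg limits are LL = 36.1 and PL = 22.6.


Using PI = LL - PL
PI = 36.1 - 22.6
PI = 13.5


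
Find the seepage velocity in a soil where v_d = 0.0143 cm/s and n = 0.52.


Result: 0.0275 cm/s

Derivation:
Using v_s = v_d / n
v_s = 0.0143 / 0.52
v_s = 0.0275 cm/s


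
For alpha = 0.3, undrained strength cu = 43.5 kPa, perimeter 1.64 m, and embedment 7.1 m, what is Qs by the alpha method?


Using Qs = alpha * cu * perimeter * L
Qs = 0.3 * 43.5 * 1.64 * 7.1
Qs = 151.95 kN


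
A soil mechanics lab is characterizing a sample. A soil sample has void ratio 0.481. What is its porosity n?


Result: 0.3248

Derivation:
Using the relation n = e / (1 + e)
n = 0.481 / (1 + 0.481)
n = 0.481 / 1.481
n = 0.3248


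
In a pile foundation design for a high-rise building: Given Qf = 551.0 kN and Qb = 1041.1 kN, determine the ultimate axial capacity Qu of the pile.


Result: 1592.1 kN

Derivation:
Using Qu = Qf + Qb
Qu = 551.0 + 1041.1
Qu = 1592.1 kN


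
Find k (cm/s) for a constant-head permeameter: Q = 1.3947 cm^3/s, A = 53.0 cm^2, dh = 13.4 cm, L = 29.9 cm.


Compute hydraulic gradient:
i = dh / L = 13.4 / 29.9 = 0.448161
Then apply Darcy's law:
k = Q / (A * i)
k = 1.3947 / (53.0 * 0.448161)
k = 1.3947 / 23.7525
k = 0.058718 cm/s


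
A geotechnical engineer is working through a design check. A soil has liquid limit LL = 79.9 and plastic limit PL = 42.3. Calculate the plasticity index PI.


Result: 37.6

Derivation:
Using PI = LL - PL
PI = 79.9 - 42.3
PI = 37.6


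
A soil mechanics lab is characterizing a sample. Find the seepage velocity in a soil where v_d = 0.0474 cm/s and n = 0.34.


Result: 0.13941 cm/s

Derivation:
Using v_s = v_d / n
v_s = 0.0474 / 0.34
v_s = 0.13941 cm/s


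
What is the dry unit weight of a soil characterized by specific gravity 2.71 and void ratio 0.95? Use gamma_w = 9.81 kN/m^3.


Result: 13.633 kN/m^3

Derivation:
Using gamma_d = Gs * gamma_w / (1 + e)
gamma_d = 2.71 * 9.81 / (1 + 0.95)
gamma_d = 2.71 * 9.81 / 1.95
gamma_d = 13.633 kN/m^3


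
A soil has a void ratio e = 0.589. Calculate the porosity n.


Using the relation n = e / (1 + e)
n = 0.589 / (1 + 0.589)
n = 0.589 / 1.589
n = 0.3707


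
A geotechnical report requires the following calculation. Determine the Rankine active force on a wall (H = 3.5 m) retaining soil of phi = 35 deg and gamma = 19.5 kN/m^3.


Compute active earth pressure coefficient:
Ka = tan^2(45 - phi/2) = tan^2(27.5) = 0.27099
Compute active force:
Pa = 0.5 * Ka * gamma * H^2
Pa = 0.5 * 0.27099 * 19.5 * 3.5^2
Pa = 32.37 kN/m


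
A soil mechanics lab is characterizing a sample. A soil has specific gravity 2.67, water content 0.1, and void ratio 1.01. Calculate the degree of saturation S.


Using S = Gs * w / e
S = 2.67 * 0.1 / 1.01
S = 0.2644


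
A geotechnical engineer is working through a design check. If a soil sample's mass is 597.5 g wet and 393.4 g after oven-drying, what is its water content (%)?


Result: 51.88 %

Derivation:
Using w = (m_wet - m_dry) / m_dry * 100
m_wet - m_dry = 597.5 - 393.4 = 204.1 g
w = 204.1 / 393.4 * 100
w = 51.88 %


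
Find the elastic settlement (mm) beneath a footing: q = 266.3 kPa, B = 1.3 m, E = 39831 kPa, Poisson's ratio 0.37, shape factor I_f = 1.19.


Result: 8.927 mm

Derivation:
Using Se = q * B * (1 - nu^2) * I_f / E
1 - nu^2 = 1 - 0.37^2 = 0.8631
Se = 266.3 * 1.3 * 0.8631 * 1.19 / 39831
Se = 0.008927 m
Convert to mm: Se = 0.008927 * 1000 = 8.927 mm


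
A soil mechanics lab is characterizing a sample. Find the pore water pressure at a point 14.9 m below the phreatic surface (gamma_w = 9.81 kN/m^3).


Result: 146.17 kPa

Derivation:
Using u = gamma_w * h_w
u = 9.81 * 14.9
u = 146.17 kPa


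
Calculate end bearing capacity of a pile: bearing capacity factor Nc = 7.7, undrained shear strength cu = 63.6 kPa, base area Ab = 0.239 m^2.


Result: 117.04 kN

Derivation:
Using Qb = Nc * cu * Ab
Qb = 7.7 * 63.6 * 0.239
Qb = 117.04 kN


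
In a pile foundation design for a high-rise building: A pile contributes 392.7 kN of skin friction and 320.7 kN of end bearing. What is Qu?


Result: 713.4 kN

Derivation:
Using Qu = Qf + Qb
Qu = 392.7 + 320.7
Qu = 713.4 kN


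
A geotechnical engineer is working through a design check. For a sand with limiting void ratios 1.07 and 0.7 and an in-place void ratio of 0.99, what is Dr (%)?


Result: 21.62 %

Derivation:
Using Dr = (e_max - e) / (e_max - e_min) * 100
e_max - e = 1.07 - 0.99 = 0.08
e_max - e_min = 1.07 - 0.7 = 0.37
Dr = 0.08 / 0.37 * 100
Dr = 21.62 %


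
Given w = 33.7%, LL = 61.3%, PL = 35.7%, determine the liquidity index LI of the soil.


Result: -0.078

Derivation:
First compute the plasticity index:
PI = LL - PL = 61.3 - 35.7 = 25.6
Then compute the liquidity index:
LI = (w - PL) / PI
LI = (33.7 - 35.7) / 25.6
LI = -0.078


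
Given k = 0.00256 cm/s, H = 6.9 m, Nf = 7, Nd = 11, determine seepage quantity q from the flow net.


Convert k to m/s for unit consistency with H:
k = 0.00256 cm/s = 0.00256 / 100 m/s = 2.56e-05 m/s
Using q = k * H * Nf / Nd
Nf / Nd = 7 / 11 = 0.6364
q = 2.56e-05 * 6.9 * 0.6364
q = 0.0001124 m^3/s per m


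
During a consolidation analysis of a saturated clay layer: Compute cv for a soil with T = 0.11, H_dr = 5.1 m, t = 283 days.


Result: 0.01011 m^2/day

Derivation:
Using cv = T * H_dr^2 / t
H_dr^2 = 5.1^2 = 26.01
cv = 0.11 * 26.01 / 283
cv = 0.01011 m^2/day


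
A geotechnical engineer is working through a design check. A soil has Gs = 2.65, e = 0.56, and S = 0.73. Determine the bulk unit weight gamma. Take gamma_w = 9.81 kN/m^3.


Using gamma = gamma_w * (Gs + S*e) / (1 + e)
Numerator: Gs + S*e = 2.65 + 0.73*0.56 = 3.0588
Denominator: 1 + e = 1 + 0.56 = 1.56
gamma = 9.81 * 3.0588 / 1.56
gamma = 19.235 kN/m^3


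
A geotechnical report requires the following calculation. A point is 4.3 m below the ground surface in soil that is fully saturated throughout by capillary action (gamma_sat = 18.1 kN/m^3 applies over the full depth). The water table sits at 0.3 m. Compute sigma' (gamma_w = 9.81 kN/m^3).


Total stress = gamma_sat * depth
sigma = 18.1 * 4.3 = 77.83 kPa
Pore water pressure u = gamma_w * (depth - d_wt)
u = 9.81 * (4.3 - 0.3) = 39.24 kPa
Effective stress = sigma - u
sigma' = 77.83 - 39.24 = 38.59 kPa


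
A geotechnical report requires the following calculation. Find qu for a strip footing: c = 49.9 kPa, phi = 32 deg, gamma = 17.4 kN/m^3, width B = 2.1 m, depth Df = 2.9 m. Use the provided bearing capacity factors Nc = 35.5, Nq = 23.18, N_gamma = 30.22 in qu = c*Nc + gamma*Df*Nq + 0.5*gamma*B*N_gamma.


Result: 3493.23 kPa

Derivation:
Compute qu = c*Nc + gamma*Df*Nq + 0.5*gamma*B*N_gamma
Term 1: 49.9 * 35.5 = 1771.45
Term 2: 17.4 * 2.9 * 23.18 = 1169.6628
Term 3: 0.5 * 17.4 * 2.1 * 30.22 = 552.1194
qu = 1771.45 + 1169.6628 + 552.1194
qu = 3493.23 kPa


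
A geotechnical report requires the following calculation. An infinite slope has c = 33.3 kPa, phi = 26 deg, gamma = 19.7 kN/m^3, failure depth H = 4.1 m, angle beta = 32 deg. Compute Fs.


Using Fs = c / (gamma*H*sin(beta)*cos(beta)) + tan(phi)/tan(beta)
Cohesion contribution = 33.3 / (19.7*4.1*sin(32)*cos(32))
Cohesion contribution = 0.917411
Friction contribution = tan(26)/tan(32) = 0.780535
Fs = 0.917411 + 0.780535
Fs = 1.698


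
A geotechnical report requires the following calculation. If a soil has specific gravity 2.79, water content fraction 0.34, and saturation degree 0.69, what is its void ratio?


Using the relation e = Gs * w / S
e = 2.79 * 0.34 / 0.69
e = 1.3748


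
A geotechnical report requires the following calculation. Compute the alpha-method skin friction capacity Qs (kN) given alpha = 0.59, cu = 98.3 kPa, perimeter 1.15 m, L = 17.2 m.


Using Qs = alpha * cu * perimeter * L
Qs = 0.59 * 98.3 * 1.15 * 17.2
Qs = 1147.18 kN


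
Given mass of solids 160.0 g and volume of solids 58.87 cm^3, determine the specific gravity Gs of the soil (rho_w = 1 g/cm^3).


Using Gs = m_s / (V_s * rho_w)
Since rho_w = 1 g/cm^3:
Gs = 160.0 / 58.87
Gs = 2.718


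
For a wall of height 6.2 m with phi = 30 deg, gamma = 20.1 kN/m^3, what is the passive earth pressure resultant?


Compute passive earth pressure coefficient:
Kp = tan^2(45 + phi/2) = tan^2(60.0) = 3
Compute passive force:
Pp = 0.5 * Kp * gamma * H^2
Pp = 0.5 * 3 * 20.1 * 6.2^2
Pp = 1158.97 kN/m


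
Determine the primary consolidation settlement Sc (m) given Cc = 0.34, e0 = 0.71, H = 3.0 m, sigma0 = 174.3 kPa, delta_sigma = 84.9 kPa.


Using Sc = Cc * H / (1 + e0) * log10((sigma0 + delta_sigma) / sigma0)
Stress ratio = (174.3 + 84.9) / 174.3 = 1.48709
log10(1.48709) = 0.172338
Cc * H / (1 + e0) = 0.34 * 3.0 / (1 + 0.71) = 0.596491
Sc = 0.596491 * 0.172338
Sc = 0.1028 m


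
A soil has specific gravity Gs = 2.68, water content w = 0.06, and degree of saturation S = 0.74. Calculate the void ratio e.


Using the relation e = Gs * w / S
e = 2.68 * 0.06 / 0.74
e = 0.2173


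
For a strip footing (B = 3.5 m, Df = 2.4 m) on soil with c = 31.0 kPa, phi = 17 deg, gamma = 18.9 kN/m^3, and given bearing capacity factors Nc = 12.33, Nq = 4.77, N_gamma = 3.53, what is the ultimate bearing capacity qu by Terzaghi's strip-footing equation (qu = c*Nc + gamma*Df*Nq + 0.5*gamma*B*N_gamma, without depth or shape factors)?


Result: 715.35 kPa

Derivation:
Compute qu = c*Nc + gamma*Df*Nq + 0.5*gamma*B*N_gamma
Term 1: 31.0 * 12.33 = 382.23
Term 2: 18.9 * 2.4 * 4.77 = 216.3672
Term 3: 0.5 * 18.9 * 3.5 * 3.53 = 116.75475
qu = 382.23 + 216.3672 + 116.75475
qu = 715.35 kPa


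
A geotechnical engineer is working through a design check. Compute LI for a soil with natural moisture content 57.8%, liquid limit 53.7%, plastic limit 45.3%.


Result: 1.488

Derivation:
First compute the plasticity index:
PI = LL - PL = 53.7 - 45.3 = 8.4
Then compute the liquidity index:
LI = (w - PL) / PI
LI = (57.8 - 45.3) / 8.4
LI = 1.488


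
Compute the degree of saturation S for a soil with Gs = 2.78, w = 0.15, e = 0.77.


Using S = Gs * w / e
S = 2.78 * 0.15 / 0.77
S = 0.5416


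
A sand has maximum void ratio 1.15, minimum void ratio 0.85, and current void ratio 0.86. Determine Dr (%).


Result: 96.67 %

Derivation:
Using Dr = (e_max - e) / (e_max - e_min) * 100
e_max - e = 1.15 - 0.86 = 0.29
e_max - e_min = 1.15 - 0.85 = 0.3
Dr = 0.29 / 0.3 * 100
Dr = 96.67 %


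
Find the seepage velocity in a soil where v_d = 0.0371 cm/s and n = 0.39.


Using v_s = v_d / n
v_s = 0.0371 / 0.39
v_s = 0.09513 cm/s


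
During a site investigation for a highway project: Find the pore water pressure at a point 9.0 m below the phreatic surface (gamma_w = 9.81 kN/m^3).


Using u = gamma_w * h_w
u = 9.81 * 9.0
u = 88.29 kPa


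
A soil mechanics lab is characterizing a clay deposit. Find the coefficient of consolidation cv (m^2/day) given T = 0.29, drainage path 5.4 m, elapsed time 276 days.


Result: 0.03064 m^2/day

Derivation:
Using cv = T * H_dr^2 / t
H_dr^2 = 5.4^2 = 29.16
cv = 0.29 * 29.16 / 276
cv = 0.03064 m^2/day


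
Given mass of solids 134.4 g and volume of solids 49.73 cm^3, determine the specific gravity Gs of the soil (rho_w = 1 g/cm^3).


Result: 2.703

Derivation:
Using Gs = m_s / (V_s * rho_w)
Since rho_w = 1 g/cm^3:
Gs = 134.4 / 49.73
Gs = 2.703


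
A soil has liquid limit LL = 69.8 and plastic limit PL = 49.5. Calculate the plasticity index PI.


Using PI = LL - PL
PI = 69.8 - 49.5
PI = 20.3


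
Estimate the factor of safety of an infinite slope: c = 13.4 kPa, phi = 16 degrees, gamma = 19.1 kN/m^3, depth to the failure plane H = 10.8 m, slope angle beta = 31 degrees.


Using Fs = c / (gamma*H*sin(beta)*cos(beta)) + tan(phi)/tan(beta)
Cohesion contribution = 13.4 / (19.1*10.8*sin(31)*cos(31))
Cohesion contribution = 0.147144
Friction contribution = tan(16)/tan(31) = 0.477224
Fs = 0.147144 + 0.477224
Fs = 0.624


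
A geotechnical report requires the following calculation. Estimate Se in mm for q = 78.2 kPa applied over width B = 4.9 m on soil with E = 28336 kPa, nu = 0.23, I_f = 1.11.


Result: 14.216 mm

Derivation:
Using Se = q * B * (1 - nu^2) * I_f / E
1 - nu^2 = 1 - 0.23^2 = 0.9471
Se = 78.2 * 4.9 * 0.9471 * 1.11 / 28336
Se = 0.014216 m
Convert to mm: Se = 0.014216 * 1000 = 14.216 mm


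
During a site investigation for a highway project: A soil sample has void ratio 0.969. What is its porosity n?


Result: 0.4921

Derivation:
Using the relation n = e / (1 + e)
n = 0.969 / (1 + 0.969)
n = 0.969 / 1.969
n = 0.4921


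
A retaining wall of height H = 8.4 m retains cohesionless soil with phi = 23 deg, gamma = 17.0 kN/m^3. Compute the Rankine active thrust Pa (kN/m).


Result: 262.75 kN/m

Derivation:
Compute active earth pressure coefficient:
Ka = tan^2(45 - phi/2) = tan^2(33.5) = 0.438092
Compute active force:
Pa = 0.5 * Ka * gamma * H^2
Pa = 0.5 * 0.438092 * 17.0 * 8.4^2
Pa = 262.75 kN/m


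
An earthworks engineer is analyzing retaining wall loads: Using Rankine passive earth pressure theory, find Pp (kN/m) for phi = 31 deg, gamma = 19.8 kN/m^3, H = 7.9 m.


Compute passive earth pressure coefficient:
Kp = tan^2(45 + phi/2) = tan^2(60.5) = 3.124035
Compute passive force:
Pp = 0.5 * Kp * gamma * H^2
Pp = 0.5 * 3.124035 * 19.8 * 7.9^2
Pp = 1930.21 kN/m


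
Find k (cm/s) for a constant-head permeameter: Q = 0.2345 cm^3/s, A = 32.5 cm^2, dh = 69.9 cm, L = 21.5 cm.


Result: 0.002219 cm/s

Derivation:
Compute hydraulic gradient:
i = dh / L = 69.9 / 21.5 = 3.25116
Then apply Darcy's law:
k = Q / (A * i)
k = 0.2345 / (32.5 * 3.25116)
k = 0.2345 / 105.663
k = 0.002219 cm/s


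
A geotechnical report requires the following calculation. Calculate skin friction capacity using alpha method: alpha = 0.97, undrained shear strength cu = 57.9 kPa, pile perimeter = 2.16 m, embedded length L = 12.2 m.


Result: 1480.01 kN

Derivation:
Using Qs = alpha * cu * perimeter * L
Qs = 0.97 * 57.9 * 2.16 * 12.2
Qs = 1480.01 kN


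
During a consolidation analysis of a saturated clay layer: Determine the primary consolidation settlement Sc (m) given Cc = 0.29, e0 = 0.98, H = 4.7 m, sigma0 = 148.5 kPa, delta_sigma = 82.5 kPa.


Using Sc = Cc * H / (1 + e0) * log10((sigma0 + delta_sigma) / sigma0)
Stress ratio = (148.5 + 82.5) / 148.5 = 1.55556
log10(1.55556) = 0.191886
Cc * H / (1 + e0) = 0.29 * 4.7 / (1 + 0.98) = 0.688384
Sc = 0.688384 * 0.191886
Sc = 0.1321 m


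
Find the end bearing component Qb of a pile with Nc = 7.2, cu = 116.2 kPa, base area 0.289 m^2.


Using Qb = Nc * cu * Ab
Qb = 7.2 * 116.2 * 0.289
Qb = 241.79 kN


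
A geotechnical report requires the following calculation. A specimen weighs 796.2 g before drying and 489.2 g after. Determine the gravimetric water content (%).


Using w = (m_wet - m_dry) / m_dry * 100
m_wet - m_dry = 796.2 - 489.2 = 307.0 g
w = 307.0 / 489.2 * 100
w = 62.76 %


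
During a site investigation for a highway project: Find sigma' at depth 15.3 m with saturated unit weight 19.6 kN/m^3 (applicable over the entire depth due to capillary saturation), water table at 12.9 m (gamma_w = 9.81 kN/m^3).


Result: 276.34 kPa

Derivation:
Total stress = gamma_sat * depth
sigma = 19.6 * 15.3 = 299.88 kPa
Pore water pressure u = gamma_w * (depth - d_wt)
u = 9.81 * (15.3 - 12.9) = 23.544 kPa
Effective stress = sigma - u
sigma' = 299.88 - 23.544 = 276.34 kPa


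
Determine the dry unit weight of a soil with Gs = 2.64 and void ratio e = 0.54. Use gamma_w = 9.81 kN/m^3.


Result: 16.817 kN/m^3

Derivation:
Using gamma_d = Gs * gamma_w / (1 + e)
gamma_d = 2.64 * 9.81 / (1 + 0.54)
gamma_d = 2.64 * 9.81 / 1.54
gamma_d = 16.817 kN/m^3


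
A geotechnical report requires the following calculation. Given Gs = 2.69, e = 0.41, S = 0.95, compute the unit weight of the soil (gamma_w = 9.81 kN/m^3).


Using gamma = gamma_w * (Gs + S*e) / (1 + e)
Numerator: Gs + S*e = 2.69 + 0.95*0.41 = 3.0795
Denominator: 1 + e = 1 + 0.41 = 1.41
gamma = 9.81 * 3.0795 / 1.41
gamma = 21.425 kN/m^3


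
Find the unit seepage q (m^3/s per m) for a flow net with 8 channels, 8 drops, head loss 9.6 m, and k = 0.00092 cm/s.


Convert k to m/s for unit consistency with H:
k = 0.00092 cm/s = 0.00092 / 100 m/s = 9.2e-06 m/s
Using q = k * H * Nf / Nd
Nf / Nd = 8 / 8 = 1.0
q = 9.2e-06 * 9.6 * 1.0
q = 8.832e-05 m^3/s per m


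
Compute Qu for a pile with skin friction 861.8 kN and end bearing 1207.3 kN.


Using Qu = Qf + Qb
Qu = 861.8 + 1207.3
Qu = 2069.1 kN


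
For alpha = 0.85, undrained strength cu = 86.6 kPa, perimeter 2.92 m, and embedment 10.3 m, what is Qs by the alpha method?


Using Qs = alpha * cu * perimeter * L
Qs = 0.85 * 86.6 * 2.92 * 10.3
Qs = 2213.89 kN


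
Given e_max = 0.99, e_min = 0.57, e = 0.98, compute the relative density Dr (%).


Using Dr = (e_max - e) / (e_max - e_min) * 100
e_max - e = 0.99 - 0.98 = 0.01
e_max - e_min = 0.99 - 0.57 = 0.42
Dr = 0.01 / 0.42 * 100
Dr = 2.38 %


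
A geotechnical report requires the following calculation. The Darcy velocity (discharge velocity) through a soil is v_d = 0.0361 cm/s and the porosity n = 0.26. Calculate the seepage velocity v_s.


Using v_s = v_d / n
v_s = 0.0361 / 0.26
v_s = 0.13885 cm/s


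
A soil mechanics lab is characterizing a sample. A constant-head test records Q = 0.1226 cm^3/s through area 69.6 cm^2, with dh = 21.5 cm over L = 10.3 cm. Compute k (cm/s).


Result: 0.000844 cm/s

Derivation:
Compute hydraulic gradient:
i = dh / L = 21.5 / 10.3 = 2.08738
Then apply Darcy's law:
k = Q / (A * i)
k = 0.1226 / (69.6 * 2.08738)
k = 0.1226 / 145.282
k = 0.000844 cm/s


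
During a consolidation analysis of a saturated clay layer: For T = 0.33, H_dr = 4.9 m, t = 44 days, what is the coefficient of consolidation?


Result: 0.18008 m^2/day

Derivation:
Using cv = T * H_dr^2 / t
H_dr^2 = 4.9^2 = 24.01
cv = 0.33 * 24.01 / 44
cv = 0.18008 m^2/day


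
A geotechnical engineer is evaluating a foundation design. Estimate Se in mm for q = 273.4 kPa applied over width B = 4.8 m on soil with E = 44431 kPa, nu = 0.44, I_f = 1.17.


Using Se = q * B * (1 - nu^2) * I_f / E
1 - nu^2 = 1 - 0.44^2 = 0.8064
Se = 273.4 * 4.8 * 0.8064 * 1.17 / 44431
Se = 0.027867 m
Convert to mm: Se = 0.027867 * 1000 = 27.867 mm


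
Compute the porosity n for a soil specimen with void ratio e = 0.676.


Result: 0.4033

Derivation:
Using the relation n = e / (1 + e)
n = 0.676 / (1 + 0.676)
n = 0.676 / 1.676
n = 0.4033


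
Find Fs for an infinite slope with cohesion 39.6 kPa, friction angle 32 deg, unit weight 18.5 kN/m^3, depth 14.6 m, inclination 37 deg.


Result: 1.134

Derivation:
Using Fs = c / (gamma*H*sin(beta)*cos(beta)) + tan(phi)/tan(beta)
Cohesion contribution = 39.6 / (18.5*14.6*sin(37)*cos(37))
Cohesion contribution = 0.305042
Friction contribution = tan(32)/tan(37) = 0.82923
Fs = 0.305042 + 0.82923
Fs = 1.134


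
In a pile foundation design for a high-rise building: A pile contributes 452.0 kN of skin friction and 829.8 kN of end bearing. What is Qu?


Using Qu = Qf + Qb
Qu = 452.0 + 829.8
Qu = 1281.8 kN


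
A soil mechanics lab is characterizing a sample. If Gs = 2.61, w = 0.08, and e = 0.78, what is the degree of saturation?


Result: 0.2677

Derivation:
Using S = Gs * w / e
S = 2.61 * 0.08 / 0.78
S = 0.2677


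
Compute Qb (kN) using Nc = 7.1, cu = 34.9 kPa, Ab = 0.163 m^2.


Using Qb = Nc * cu * Ab
Qb = 7.1 * 34.9 * 0.163
Qb = 40.39 kN


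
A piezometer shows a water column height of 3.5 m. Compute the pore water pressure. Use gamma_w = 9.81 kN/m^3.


Using u = gamma_w * h_w
u = 9.81 * 3.5
u = 34.34 kPa


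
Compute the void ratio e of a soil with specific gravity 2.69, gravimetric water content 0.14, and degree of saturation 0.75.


Using the relation e = Gs * w / S
e = 2.69 * 0.14 / 0.75
e = 0.5021


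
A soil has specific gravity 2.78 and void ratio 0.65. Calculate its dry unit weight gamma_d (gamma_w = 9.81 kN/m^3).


Result: 16.528 kN/m^3

Derivation:
Using gamma_d = Gs * gamma_w / (1 + e)
gamma_d = 2.78 * 9.81 / (1 + 0.65)
gamma_d = 2.78 * 9.81 / 1.65
gamma_d = 16.528 kN/m^3


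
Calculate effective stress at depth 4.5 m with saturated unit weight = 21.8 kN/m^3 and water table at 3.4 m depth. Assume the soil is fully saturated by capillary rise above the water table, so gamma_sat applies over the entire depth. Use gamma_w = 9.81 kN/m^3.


Total stress = gamma_sat * depth
sigma = 21.8 * 4.5 = 98.1 kPa
Pore water pressure u = gamma_w * (depth - d_wt)
u = 9.81 * (4.5 - 3.4) = 10.791 kPa
Effective stress = sigma - u
sigma' = 98.1 - 10.791 = 87.31 kPa


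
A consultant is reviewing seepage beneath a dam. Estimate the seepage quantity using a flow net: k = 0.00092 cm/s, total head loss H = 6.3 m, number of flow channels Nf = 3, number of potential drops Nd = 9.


Result: 1.932e-05 m^3/s per m

Derivation:
Convert k to m/s for unit consistency with H:
k = 0.00092 cm/s = 0.00092 / 100 m/s = 9.2e-06 m/s
Using q = k * H * Nf / Nd
Nf / Nd = 3 / 9 = 0.3333
q = 9.2e-06 * 6.3 * 0.3333
q = 1.932e-05 m^3/s per m


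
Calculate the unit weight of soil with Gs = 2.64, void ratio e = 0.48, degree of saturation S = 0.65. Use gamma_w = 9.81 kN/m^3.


Result: 19.567 kN/m^3

Derivation:
Using gamma = gamma_w * (Gs + S*e) / (1 + e)
Numerator: Gs + S*e = 2.64 + 0.65*0.48 = 2.952
Denominator: 1 + e = 1 + 0.48 = 1.48
gamma = 9.81 * 2.952 / 1.48
gamma = 19.567 kN/m^3


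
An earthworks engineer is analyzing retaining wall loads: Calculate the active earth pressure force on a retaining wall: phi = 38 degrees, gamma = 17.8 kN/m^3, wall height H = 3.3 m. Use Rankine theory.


Compute active earth pressure coefficient:
Ka = tan^2(45 - phi/2) = tan^2(26.0) = 0.237883
Compute active force:
Pa = 0.5 * Ka * gamma * H^2
Pa = 0.5 * 0.237883 * 17.8 * 3.3^2
Pa = 23.06 kN/m


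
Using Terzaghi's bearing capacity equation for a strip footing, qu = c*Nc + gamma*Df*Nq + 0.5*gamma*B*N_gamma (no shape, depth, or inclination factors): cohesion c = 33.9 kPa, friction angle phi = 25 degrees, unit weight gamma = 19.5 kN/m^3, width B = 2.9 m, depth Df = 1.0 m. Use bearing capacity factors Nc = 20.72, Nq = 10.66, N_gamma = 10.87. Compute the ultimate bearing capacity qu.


Result: 1217.63 kPa

Derivation:
Compute qu = c*Nc + gamma*Df*Nq + 0.5*gamma*B*N_gamma
Term 1: 33.9 * 20.72 = 702.408
Term 2: 19.5 * 1.0 * 10.66 = 207.87
Term 3: 0.5 * 19.5 * 2.9 * 10.87 = 307.34925
qu = 702.408 + 207.87 + 307.34925
qu = 1217.63 kPa


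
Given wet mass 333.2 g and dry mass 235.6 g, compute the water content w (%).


Using w = (m_wet - m_dry) / m_dry * 100
m_wet - m_dry = 333.2 - 235.6 = 97.6 g
w = 97.6 / 235.6 * 100
w = 41.43 %


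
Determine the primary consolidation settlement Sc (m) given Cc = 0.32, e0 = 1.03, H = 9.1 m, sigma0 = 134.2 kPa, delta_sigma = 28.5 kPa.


Result: 0.12 m

Derivation:
Using Sc = Cc * H / (1 + e0) * log10((sigma0 + delta_sigma) / sigma0)
Stress ratio = (134.2 + 28.5) / 134.2 = 1.21237
log10(1.21237) = 0.083635
Cc * H / (1 + e0) = 0.32 * 9.1 / (1 + 1.03) = 1.43448
Sc = 1.43448 * 0.083635
Sc = 0.12 m


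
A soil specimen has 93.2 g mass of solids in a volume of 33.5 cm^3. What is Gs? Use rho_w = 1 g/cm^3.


Using Gs = m_s / (V_s * rho_w)
Since rho_w = 1 g/cm^3:
Gs = 93.2 / 33.5
Gs = 2.782


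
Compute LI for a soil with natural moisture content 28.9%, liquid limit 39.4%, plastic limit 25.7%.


First compute the plasticity index:
PI = LL - PL = 39.4 - 25.7 = 13.7
Then compute the liquidity index:
LI = (w - PL) / PI
LI = (28.9 - 25.7) / 13.7
LI = 0.234


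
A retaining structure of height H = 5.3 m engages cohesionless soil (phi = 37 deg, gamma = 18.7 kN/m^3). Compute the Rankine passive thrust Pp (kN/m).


Compute passive earth pressure coefficient:
Kp = tan^2(45 + phi/2) = tan^2(63.5) = 4.022791
Compute passive force:
Pp = 0.5 * Kp * gamma * H^2
Pp = 0.5 * 4.022791 * 18.7 * 5.3^2
Pp = 1056.55 kN/m


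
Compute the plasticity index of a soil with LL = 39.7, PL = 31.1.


Using PI = LL - PL
PI = 39.7 - 31.1
PI = 8.6


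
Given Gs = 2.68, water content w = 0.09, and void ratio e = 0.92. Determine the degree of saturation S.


Using S = Gs * w / e
S = 2.68 * 0.09 / 0.92
S = 0.2622


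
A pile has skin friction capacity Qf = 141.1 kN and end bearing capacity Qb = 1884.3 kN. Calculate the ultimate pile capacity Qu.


Using Qu = Qf + Qb
Qu = 141.1 + 1884.3
Qu = 2025.4 kN


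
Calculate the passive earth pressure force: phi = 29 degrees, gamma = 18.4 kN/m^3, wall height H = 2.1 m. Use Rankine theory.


Compute passive earth pressure coefficient:
Kp = tan^2(45 + phi/2) = tan^2(59.5) = 2.88206
Compute passive force:
Pp = 0.5 * Kp * gamma * H^2
Pp = 0.5 * 2.88206 * 18.4 * 2.1^2
Pp = 116.93 kN/m


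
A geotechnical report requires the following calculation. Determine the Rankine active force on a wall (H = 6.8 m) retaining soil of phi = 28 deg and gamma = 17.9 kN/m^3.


Compute active earth pressure coefficient:
Ka = tan^2(45 - phi/2) = tan^2(31.0) = 0.361033
Compute active force:
Pa = 0.5 * Ka * gamma * H^2
Pa = 0.5 * 0.361033 * 17.9 * 6.8^2
Pa = 149.41 kN/m


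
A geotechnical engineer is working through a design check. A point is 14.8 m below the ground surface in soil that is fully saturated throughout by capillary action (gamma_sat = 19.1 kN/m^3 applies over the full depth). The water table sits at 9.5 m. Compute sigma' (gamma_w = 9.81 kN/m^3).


Total stress = gamma_sat * depth
sigma = 19.1 * 14.8 = 282.68 kPa
Pore water pressure u = gamma_w * (depth - d_wt)
u = 9.81 * (14.8 - 9.5) = 51.993 kPa
Effective stress = sigma - u
sigma' = 282.68 - 51.993 = 230.69 kPa


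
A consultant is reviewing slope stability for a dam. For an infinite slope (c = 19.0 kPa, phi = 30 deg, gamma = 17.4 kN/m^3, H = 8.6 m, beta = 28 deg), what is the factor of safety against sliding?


Result: 1.392

Derivation:
Using Fs = c / (gamma*H*sin(beta)*cos(beta)) + tan(phi)/tan(beta)
Cohesion contribution = 19.0 / (17.4*8.6*sin(28)*cos(28))
Cohesion contribution = 0.30631
Friction contribution = tan(30)/tan(28) = 1.08584
Fs = 0.30631 + 1.08584
Fs = 1.392


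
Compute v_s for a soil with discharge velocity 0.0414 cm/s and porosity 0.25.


Using v_s = v_d / n
v_s = 0.0414 / 0.25
v_s = 0.1656 cm/s


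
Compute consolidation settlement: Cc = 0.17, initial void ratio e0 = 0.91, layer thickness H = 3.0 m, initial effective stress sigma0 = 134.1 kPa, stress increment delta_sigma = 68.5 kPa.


Using Sc = Cc * H / (1 + e0) * log10((sigma0 + delta_sigma) / sigma0)
Stress ratio = (134.1 + 68.5) / 134.1 = 1.51081
log10(1.51081) = 0.179211
Cc * H / (1 + e0) = 0.17 * 3.0 / (1 + 0.91) = 0.267016
Sc = 0.267016 * 0.179211
Sc = 0.0479 m


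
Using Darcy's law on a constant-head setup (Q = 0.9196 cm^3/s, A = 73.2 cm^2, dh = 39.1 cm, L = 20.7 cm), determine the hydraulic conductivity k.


Compute hydraulic gradient:
i = dh / L = 39.1 / 20.7 = 1.88889
Then apply Darcy's law:
k = Q / (A * i)
k = 0.9196 / (73.2 * 1.88889)
k = 0.9196 / 138.267
k = 0.006651 cm/s


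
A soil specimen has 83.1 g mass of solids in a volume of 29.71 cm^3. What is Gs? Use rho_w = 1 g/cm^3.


Result: 2.797

Derivation:
Using Gs = m_s / (V_s * rho_w)
Since rho_w = 1 g/cm^3:
Gs = 83.1 / 29.71
Gs = 2.797


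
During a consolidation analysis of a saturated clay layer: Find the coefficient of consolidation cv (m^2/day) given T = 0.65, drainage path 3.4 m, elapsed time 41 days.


Result: 0.18327 m^2/day

Derivation:
Using cv = T * H_dr^2 / t
H_dr^2 = 3.4^2 = 11.56
cv = 0.65 * 11.56 / 41
cv = 0.18327 m^2/day


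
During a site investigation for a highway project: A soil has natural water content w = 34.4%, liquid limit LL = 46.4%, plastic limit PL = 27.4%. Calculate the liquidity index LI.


First compute the plasticity index:
PI = LL - PL = 46.4 - 27.4 = 19.0
Then compute the liquidity index:
LI = (w - PL) / PI
LI = (34.4 - 27.4) / 19.0
LI = 0.368


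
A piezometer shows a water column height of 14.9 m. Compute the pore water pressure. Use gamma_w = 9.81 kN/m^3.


Using u = gamma_w * h_w
u = 9.81 * 14.9
u = 146.17 kPa


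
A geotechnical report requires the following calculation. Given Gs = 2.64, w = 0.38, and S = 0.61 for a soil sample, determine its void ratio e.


Using the relation e = Gs * w / S
e = 2.64 * 0.38 / 0.61
e = 1.6446


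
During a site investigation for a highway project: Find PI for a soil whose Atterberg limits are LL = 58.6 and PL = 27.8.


Result: 30.8

Derivation:
Using PI = LL - PL
PI = 58.6 - 27.8
PI = 30.8


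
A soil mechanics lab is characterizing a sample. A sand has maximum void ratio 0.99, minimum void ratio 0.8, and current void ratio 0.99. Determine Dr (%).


Using Dr = (e_max - e) / (e_max - e_min) * 100
e_max - e = 0.99 - 0.99 = 0.0
e_max - e_min = 0.99 - 0.8 = 0.19
Dr = 0.0 / 0.19 * 100
Dr = 0.0 %


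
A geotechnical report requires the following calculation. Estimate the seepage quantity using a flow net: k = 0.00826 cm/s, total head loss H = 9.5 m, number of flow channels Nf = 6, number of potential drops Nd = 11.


Convert k to m/s for unit consistency with H:
k = 0.00826 cm/s = 0.00826 / 100 m/s = 8.26e-05 m/s
Using q = k * H * Nf / Nd
Nf / Nd = 6 / 11 = 0.5455
q = 8.26e-05 * 9.5 * 0.5455
q = 0.000428 m^3/s per m


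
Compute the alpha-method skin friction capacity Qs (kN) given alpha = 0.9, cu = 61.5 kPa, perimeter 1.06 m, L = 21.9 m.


Using Qs = alpha * cu * perimeter * L
Qs = 0.9 * 61.5 * 1.06 * 21.9
Qs = 1284.89 kN


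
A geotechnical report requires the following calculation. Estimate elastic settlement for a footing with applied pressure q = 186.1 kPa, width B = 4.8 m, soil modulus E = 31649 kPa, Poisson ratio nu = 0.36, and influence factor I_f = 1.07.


Using Se = q * B * (1 - nu^2) * I_f / E
1 - nu^2 = 1 - 0.36^2 = 0.8704
Se = 186.1 * 4.8 * 0.8704 * 1.07 / 31649
Se = 0.026286 m
Convert to mm: Se = 0.026286 * 1000 = 26.286 mm


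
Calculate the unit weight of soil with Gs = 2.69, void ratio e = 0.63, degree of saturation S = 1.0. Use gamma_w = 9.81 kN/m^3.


Using gamma = gamma_w * (Gs + S*e) / (1 + e)
Numerator: Gs + S*e = 2.69 + 1.0*0.63 = 3.32
Denominator: 1 + e = 1 + 0.63 = 1.63
gamma = 9.81 * 3.32 / 1.63
gamma = 19.981 kN/m^3


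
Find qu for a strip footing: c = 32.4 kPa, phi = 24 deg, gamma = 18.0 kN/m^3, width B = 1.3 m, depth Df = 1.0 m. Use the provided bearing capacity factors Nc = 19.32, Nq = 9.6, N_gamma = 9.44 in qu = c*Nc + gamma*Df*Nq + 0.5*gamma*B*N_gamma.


Result: 909.22 kPa

Derivation:
Compute qu = c*Nc + gamma*Df*Nq + 0.5*gamma*B*N_gamma
Term 1: 32.4 * 19.32 = 625.968
Term 2: 18.0 * 1.0 * 9.6 = 172.8
Term 3: 0.5 * 18.0 * 1.3 * 9.44 = 110.448
qu = 625.968 + 172.8 + 110.448
qu = 909.22 kPa


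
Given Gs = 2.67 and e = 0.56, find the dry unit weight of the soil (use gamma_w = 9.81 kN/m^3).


Using gamma_d = Gs * gamma_w / (1 + e)
gamma_d = 2.67 * 9.81 / (1 + 0.56)
gamma_d = 2.67 * 9.81 / 1.56
gamma_d = 16.79 kN/m^3


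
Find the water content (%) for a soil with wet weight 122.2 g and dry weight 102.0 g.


Using w = (m_wet - m_dry) / m_dry * 100
m_wet - m_dry = 122.2 - 102.0 = 20.2 g
w = 20.2 / 102.0 * 100
w = 19.8 %


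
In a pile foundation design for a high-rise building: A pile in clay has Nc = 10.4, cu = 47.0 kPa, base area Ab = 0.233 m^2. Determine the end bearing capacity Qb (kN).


Using Qb = Nc * cu * Ab
Qb = 10.4 * 47.0 * 0.233
Qb = 113.89 kN


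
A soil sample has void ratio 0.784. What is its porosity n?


Result: 0.4395

Derivation:
Using the relation n = e / (1 + e)
n = 0.784 / (1 + 0.784)
n = 0.784 / 1.784
n = 0.4395


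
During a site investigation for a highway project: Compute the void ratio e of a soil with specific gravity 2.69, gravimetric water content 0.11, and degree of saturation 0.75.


Using the relation e = Gs * w / S
e = 2.69 * 0.11 / 0.75
e = 0.3945


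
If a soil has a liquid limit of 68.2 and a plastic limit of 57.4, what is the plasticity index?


Result: 10.8

Derivation:
Using PI = LL - PL
PI = 68.2 - 57.4
PI = 10.8


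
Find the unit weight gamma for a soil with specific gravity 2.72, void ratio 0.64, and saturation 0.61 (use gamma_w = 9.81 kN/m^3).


Result: 18.606 kN/m^3

Derivation:
Using gamma = gamma_w * (Gs + S*e) / (1 + e)
Numerator: Gs + S*e = 2.72 + 0.61*0.64 = 3.1104
Denominator: 1 + e = 1 + 0.64 = 1.64
gamma = 9.81 * 3.1104 / 1.64
gamma = 18.606 kN/m^3


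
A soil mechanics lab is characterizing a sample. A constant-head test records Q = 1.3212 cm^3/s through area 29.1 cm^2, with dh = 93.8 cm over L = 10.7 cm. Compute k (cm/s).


Result: 0.005179 cm/s

Derivation:
Compute hydraulic gradient:
i = dh / L = 93.8 / 10.7 = 8.76636
Then apply Darcy's law:
k = Q / (A * i)
k = 1.3212 / (29.1 * 8.76636)
k = 1.3212 / 255.101
k = 0.005179 cm/s


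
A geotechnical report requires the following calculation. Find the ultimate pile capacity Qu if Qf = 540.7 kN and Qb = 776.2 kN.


Using Qu = Qf + Qb
Qu = 540.7 + 776.2
Qu = 1316.9 kN


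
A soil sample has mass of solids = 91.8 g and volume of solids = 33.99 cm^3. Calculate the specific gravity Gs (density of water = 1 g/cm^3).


Using Gs = m_s / (V_s * rho_w)
Since rho_w = 1 g/cm^3:
Gs = 91.8 / 33.99
Gs = 2.701


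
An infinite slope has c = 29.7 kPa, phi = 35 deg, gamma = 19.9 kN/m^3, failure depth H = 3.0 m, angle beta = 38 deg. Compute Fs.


Result: 1.922

Derivation:
Using Fs = c / (gamma*H*sin(beta)*cos(beta)) + tan(phi)/tan(beta)
Cohesion contribution = 29.7 / (19.9*3.0*sin(38)*cos(38))
Cohesion contribution = 1.02543
Friction contribution = tan(35)/tan(38) = 0.896225
Fs = 1.02543 + 0.896225
Fs = 1.922


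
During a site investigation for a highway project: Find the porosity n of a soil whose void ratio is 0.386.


Using the relation n = e / (1 + e)
n = 0.386 / (1 + 0.386)
n = 0.386 / 1.386
n = 0.2785


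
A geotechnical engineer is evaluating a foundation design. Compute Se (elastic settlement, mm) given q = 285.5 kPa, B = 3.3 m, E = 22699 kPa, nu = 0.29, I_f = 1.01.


Using Se = q * B * (1 - nu^2) * I_f / E
1 - nu^2 = 1 - 0.29^2 = 0.9159
Se = 285.5 * 3.3 * 0.9159 * 1.01 / 22699
Se = 0.038396 m
Convert to mm: Se = 0.038396 * 1000 = 38.396 mm


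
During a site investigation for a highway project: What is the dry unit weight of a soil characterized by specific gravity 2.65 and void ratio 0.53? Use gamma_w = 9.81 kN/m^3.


Result: 16.991 kN/m^3

Derivation:
Using gamma_d = Gs * gamma_w / (1 + e)
gamma_d = 2.65 * 9.81 / (1 + 0.53)
gamma_d = 2.65 * 9.81 / 1.53
gamma_d = 16.991 kN/m^3


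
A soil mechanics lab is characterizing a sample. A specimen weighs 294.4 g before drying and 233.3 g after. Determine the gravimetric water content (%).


Result: 26.19 %

Derivation:
Using w = (m_wet - m_dry) / m_dry * 100
m_wet - m_dry = 294.4 - 233.3 = 61.1 g
w = 61.1 / 233.3 * 100
w = 26.19 %


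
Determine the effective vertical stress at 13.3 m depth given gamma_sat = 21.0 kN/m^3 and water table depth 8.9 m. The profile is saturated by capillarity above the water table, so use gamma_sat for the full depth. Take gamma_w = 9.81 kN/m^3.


Total stress = gamma_sat * depth
sigma = 21.0 * 13.3 = 279.3 kPa
Pore water pressure u = gamma_w * (depth - d_wt)
u = 9.81 * (13.3 - 8.9) = 43.164 kPa
Effective stress = sigma - u
sigma' = 279.3 - 43.164 = 236.14 kPa
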